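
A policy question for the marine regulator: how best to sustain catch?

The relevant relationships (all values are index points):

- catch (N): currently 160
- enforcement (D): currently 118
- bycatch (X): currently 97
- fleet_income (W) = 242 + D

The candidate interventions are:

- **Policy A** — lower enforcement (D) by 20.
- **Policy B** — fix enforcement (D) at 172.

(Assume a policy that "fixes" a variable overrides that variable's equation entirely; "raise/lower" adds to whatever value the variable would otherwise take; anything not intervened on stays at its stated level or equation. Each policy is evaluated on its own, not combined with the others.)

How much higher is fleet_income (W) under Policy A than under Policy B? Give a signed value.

-74

Policy A (D − 20):
  D = 118 − 20 = 98
  W = 242 + 98 = 340
Policy B (D := 172):
  D = 172
  W = 242 + 172 = 414
W: 340 − 414 = -74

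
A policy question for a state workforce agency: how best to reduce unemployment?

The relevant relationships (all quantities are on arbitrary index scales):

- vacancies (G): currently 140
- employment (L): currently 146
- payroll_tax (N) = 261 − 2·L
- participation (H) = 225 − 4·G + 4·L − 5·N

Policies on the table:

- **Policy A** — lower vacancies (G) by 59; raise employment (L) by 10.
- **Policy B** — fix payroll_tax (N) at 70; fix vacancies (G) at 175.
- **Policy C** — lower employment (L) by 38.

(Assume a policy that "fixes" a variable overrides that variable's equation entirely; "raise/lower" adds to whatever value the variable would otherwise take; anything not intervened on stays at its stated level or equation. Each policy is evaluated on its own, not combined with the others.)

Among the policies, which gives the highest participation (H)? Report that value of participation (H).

780

Policy A (G − 59, L + 10):
  G = 140 − 59 = 81
  L = 146 + 10 = 156
  N = 261 − 2·156 = -51
  H = 225 − 4·81 + 4·156 − 5·(-51) = 780
Policy B (N := 70, G := 175):
  G = 175
  L = 146
  N = 70
  H = 225 − 4·175 + 4·146 − 5·70 = -241
Policy C (L − 38):
  G = 140
  L = 146 − 38 = 108
  N = 261 − 2·108 = 45
  H = 225 − 4·140 + 4·108 − 5·45 = -128
Comparing — Policy A: H=780, Policy B: H=-241, Policy C: H=-128. Highest is 780 (Policy A).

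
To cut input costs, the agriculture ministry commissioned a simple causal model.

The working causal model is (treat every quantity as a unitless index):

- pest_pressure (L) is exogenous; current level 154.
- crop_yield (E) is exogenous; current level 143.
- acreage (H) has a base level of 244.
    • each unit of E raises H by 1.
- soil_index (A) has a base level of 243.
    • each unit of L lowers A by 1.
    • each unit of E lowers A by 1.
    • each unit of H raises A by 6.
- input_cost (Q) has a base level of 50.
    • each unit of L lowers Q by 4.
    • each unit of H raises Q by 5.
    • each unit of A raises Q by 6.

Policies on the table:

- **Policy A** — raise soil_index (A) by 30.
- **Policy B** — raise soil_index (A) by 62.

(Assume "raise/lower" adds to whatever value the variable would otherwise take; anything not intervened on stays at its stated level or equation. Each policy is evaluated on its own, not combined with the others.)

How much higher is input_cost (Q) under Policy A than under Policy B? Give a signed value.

-192

Policy A (A + 30):
  L = 154
  E = 143
  H = 244 + 143 = 387
  A = 243 − 154 − 143 + 6·387 (+30 from intervention) = 2298
  Q = 50 − 4·154 + 5·387 + 6·2298 = 15157
Policy B (A + 62):
  L = 154
  E = 143
  H = 244 + 143 = 387
  A = 243 − 154 − 143 + 6·387 (+62 from intervention) = 2330
  Q = 50 − 4·154 + 5·387 + 6·2330 = 15349
Q: 15157 − 15349 = -192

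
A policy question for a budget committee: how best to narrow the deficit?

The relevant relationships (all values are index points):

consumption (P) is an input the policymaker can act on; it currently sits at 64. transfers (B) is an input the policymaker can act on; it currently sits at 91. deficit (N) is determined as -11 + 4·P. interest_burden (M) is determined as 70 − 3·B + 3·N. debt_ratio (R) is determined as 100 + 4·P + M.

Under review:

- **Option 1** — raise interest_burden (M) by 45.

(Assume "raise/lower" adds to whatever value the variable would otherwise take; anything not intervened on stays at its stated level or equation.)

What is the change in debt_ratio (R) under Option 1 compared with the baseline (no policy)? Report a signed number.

45

Baseline:
  P = 64
  B = 91
  N = -11 + 4·64 = 245
  M = 70 − 3·91 + 3·245 = 532
  R = 100 + 4·64 + 532 = 888
Option 1 (M + 45):
  P = 64
  B = 91
  N = -11 + 4·64 = 245
  M = 70 − 3·91 + 3·245 (+45 from intervention) = 577
  R = 100 + 4·64 + 577 = 933
Change in R: 933 − 888 = 45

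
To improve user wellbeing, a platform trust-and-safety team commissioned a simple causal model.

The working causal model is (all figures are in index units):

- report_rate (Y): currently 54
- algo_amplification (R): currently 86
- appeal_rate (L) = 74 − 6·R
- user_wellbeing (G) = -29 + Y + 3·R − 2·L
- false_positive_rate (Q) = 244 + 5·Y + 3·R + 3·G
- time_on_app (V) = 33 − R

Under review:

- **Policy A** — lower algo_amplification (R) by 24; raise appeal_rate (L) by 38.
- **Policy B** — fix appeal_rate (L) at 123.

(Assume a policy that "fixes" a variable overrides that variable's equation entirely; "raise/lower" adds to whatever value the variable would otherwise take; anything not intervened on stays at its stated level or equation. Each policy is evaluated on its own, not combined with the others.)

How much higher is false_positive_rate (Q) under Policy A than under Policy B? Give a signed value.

Policy A (R − 24, L + 38):
  Y = 54
  R = 86 − 24 = 62
  L = 74 − 6·62 (+38 from intervention) = -260
  G = -29 + 54 + 3·62 − 2·(-260) = 731
  Q = 244 + 5·54 + 3·62 + 3·731 = 2893
Policy B (L := 123):
  Y = 54
  R = 86
  L = 123
  G = -29 + 54 + 3·86 − 2·123 = 37
  Q = 244 + 5·54 + 3·86 + 3·37 = 883
Q: 2893 − 883 = 2010

2010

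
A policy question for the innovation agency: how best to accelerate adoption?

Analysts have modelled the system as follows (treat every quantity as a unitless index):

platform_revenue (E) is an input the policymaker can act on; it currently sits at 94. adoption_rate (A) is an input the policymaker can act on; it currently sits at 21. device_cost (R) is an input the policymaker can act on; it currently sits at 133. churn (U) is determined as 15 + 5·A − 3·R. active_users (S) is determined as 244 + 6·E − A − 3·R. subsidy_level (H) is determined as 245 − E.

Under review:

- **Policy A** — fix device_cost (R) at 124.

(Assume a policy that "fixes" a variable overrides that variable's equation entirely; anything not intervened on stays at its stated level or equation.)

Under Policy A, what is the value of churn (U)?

Policy A (R := 124):
  A = 21
  R = 124
  U = 15 + 5·21 − 3·124 = -252

-252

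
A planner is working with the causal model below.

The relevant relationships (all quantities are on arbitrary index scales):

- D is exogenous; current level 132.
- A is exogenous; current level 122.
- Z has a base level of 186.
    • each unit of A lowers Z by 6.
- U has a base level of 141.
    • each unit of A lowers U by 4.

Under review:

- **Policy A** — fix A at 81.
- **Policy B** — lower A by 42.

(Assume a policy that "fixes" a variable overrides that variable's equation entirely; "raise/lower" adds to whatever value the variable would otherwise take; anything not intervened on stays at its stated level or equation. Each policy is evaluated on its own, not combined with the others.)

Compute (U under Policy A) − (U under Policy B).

Policy A (A := 81):
  A = 81
  U = 141 − 4·81 = -183
Policy B (A − 42):
  A = 122 − 42 = 80
  U = 141 − 4·80 = -179
U: -183 − (-179) = -4

-4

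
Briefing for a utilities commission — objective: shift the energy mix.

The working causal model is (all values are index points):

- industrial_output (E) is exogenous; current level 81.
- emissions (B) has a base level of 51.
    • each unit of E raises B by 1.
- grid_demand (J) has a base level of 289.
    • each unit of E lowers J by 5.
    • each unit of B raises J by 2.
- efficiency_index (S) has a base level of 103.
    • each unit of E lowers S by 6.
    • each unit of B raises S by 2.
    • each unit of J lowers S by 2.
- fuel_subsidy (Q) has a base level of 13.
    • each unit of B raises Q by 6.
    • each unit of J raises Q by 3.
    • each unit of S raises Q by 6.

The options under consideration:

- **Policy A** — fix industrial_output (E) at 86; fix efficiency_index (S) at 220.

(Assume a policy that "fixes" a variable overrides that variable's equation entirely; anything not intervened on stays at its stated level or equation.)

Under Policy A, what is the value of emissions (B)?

137

Policy A (E := 86, S := 220):
  E = 86
  B = 51 + 86 = 137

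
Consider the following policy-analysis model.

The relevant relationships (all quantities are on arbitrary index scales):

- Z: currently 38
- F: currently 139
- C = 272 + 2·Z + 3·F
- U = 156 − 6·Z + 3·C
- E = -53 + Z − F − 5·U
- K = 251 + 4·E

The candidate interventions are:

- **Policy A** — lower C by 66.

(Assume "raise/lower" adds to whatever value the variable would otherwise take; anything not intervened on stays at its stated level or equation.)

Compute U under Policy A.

2025

Policy A (C − 66):
  Z = 38
  F = 139
  C = 272 + 2·38 + 3·139 (−66 from intervention) = 699
  U = 156 − 6·38 + 3·699 = 2025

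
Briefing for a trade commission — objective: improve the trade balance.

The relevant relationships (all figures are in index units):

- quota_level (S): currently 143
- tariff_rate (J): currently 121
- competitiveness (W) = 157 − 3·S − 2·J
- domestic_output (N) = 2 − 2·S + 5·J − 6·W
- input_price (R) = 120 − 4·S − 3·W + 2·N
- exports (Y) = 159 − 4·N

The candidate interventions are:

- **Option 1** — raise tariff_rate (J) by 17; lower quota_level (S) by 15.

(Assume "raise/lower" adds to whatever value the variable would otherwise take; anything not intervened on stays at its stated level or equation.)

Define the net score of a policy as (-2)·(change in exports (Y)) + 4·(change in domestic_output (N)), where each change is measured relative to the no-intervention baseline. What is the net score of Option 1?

588

Baseline:
  S = 143
  J = 121
  W = 157 − 3·143 − 2·121 = -514
  N = 2 − 2·143 + 5·121 − 6·(-514) = 3405
  Y = 159 − 4·3405 = -13461
Option 1 (J + 17, S − 15):
  S = 143 − 15 = 128
  J = 121 + 17 = 138
  W = 157 − 3·128 − 2·138 = -503
  N = 2 − 2·128 + 5·138 − 6·(-503) = 3454
  Y = 159 − 4·3454 = -13657
ΔY = -13657 − (-13461) = -196; ΔN = 3454 − 3405 = 49
Score = (-2)·(-196) + 4·49 = 588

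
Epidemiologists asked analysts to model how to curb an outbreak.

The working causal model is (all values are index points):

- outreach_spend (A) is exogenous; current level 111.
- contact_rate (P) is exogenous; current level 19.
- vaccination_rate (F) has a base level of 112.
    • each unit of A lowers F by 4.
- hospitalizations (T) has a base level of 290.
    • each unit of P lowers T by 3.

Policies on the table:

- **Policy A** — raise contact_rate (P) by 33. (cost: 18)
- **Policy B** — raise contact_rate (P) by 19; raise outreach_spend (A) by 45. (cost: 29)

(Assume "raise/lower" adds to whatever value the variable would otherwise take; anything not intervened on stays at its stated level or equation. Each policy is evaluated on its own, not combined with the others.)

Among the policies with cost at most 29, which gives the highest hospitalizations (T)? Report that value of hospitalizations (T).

Policy A (P + 33):
  P = 19 + 33 = 52
  T = 290 − 3·52 = 134
Policy B (P + 19, A + 45):
  P = 19 + 19 = 38
  T = 290 − 3·38 = 176
Comparing — Policy A: T=134, Policy B: T=176. Highest is 176 (Policy B).

176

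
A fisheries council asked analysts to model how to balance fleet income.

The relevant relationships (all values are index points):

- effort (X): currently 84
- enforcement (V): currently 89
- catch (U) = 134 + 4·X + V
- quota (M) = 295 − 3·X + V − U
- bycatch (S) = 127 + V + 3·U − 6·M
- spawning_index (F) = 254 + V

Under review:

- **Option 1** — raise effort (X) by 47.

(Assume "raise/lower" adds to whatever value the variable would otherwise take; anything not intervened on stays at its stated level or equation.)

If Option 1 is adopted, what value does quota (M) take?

Option 1 (X + 47):
  X = 84 + 47 = 131
  V = 89
  U = 134 + 4·131 + 89 = 747
  M = 295 − 3·131 + 89 − 747 = -756

-756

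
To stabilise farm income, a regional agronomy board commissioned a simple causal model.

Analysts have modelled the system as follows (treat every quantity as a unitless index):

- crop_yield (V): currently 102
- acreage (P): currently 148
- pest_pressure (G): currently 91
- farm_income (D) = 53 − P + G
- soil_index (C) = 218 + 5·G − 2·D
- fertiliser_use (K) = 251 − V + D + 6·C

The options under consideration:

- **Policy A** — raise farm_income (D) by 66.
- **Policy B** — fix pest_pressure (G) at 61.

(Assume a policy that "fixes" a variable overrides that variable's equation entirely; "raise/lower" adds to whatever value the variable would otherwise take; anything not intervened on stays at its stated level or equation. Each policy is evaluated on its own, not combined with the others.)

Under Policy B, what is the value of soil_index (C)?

591

Policy B (G := 61):
  P = 148
  G = 61
  D = 53 − 148 + 61 = -34
  C = 218 + 5·61 − 2·(-34) = 591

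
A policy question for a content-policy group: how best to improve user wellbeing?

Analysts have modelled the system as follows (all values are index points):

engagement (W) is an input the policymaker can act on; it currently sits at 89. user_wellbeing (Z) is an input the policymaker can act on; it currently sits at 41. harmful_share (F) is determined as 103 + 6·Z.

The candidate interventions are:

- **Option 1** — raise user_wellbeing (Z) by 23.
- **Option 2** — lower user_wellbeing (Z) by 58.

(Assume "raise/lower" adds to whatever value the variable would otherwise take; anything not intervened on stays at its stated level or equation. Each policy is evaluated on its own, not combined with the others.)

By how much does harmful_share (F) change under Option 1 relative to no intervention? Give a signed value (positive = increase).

138

Baseline:
  Z = 41
  F = 103 + 6·41 = 349
Option 1 (Z + 23):
  Z = 41 + 23 = 64
  F = 103 + 6·64 = 487
Change in F: 487 − 349 = 138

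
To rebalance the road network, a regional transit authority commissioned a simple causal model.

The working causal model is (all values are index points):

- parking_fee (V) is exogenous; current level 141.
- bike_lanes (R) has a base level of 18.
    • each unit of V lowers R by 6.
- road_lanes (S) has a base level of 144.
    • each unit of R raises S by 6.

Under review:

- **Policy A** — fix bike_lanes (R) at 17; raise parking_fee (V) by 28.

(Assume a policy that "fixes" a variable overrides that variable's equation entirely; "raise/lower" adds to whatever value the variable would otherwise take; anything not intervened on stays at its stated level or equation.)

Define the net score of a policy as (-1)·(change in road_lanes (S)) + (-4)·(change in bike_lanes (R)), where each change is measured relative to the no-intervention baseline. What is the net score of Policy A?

-8450

Baseline:
  V = 141
  R = 18 − 6·141 = -828
  S = 144 + 6·(-828) = -4824
Policy A (R := 17, V + 28):
  V = 141 + 28 = 169
  R = 17
  S = 144 + 6·17 = 246
ΔS = 246 − (-4824) = 5070; ΔR = 17 − (-828) = 845
Score = (-1)·5070 + (-4)·845 = -8450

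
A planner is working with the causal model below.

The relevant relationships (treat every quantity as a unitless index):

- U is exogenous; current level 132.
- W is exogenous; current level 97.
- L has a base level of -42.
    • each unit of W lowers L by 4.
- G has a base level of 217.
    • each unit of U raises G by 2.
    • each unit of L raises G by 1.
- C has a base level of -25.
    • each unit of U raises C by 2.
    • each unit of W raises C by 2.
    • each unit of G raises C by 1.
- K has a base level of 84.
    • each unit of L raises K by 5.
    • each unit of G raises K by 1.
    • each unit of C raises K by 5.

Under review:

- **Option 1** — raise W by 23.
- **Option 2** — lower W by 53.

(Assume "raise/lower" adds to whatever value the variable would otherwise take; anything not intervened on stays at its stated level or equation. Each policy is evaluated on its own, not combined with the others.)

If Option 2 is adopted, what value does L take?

Option 2 (W − 53):
  W = 97 − 53 = 44
  L = -42 − 4·44 = -218

-218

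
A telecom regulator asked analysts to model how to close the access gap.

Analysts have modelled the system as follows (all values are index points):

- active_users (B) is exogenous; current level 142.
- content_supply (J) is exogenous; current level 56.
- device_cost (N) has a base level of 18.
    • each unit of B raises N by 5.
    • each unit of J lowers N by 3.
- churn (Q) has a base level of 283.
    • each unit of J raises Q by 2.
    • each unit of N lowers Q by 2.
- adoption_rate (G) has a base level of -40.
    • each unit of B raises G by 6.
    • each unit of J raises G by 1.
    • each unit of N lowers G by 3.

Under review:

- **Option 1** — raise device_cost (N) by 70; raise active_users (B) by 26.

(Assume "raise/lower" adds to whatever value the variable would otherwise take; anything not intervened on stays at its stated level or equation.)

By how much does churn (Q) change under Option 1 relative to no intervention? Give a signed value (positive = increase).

-400

Baseline:
  B = 142
  J = 56
  N = 18 + 5·142 − 3·56 = 560
  Q = 283 + 2·56 − 2·560 = -725
Option 1 (N + 70, B + 26):
  B = 142 + 26 = 168
  J = 56
  N = 18 + 5·168 − 3·56 (+70 from intervention) = 760
  Q = 283 + 2·56 − 2·760 = -1125
Change in Q: -1125 − (-725) = -400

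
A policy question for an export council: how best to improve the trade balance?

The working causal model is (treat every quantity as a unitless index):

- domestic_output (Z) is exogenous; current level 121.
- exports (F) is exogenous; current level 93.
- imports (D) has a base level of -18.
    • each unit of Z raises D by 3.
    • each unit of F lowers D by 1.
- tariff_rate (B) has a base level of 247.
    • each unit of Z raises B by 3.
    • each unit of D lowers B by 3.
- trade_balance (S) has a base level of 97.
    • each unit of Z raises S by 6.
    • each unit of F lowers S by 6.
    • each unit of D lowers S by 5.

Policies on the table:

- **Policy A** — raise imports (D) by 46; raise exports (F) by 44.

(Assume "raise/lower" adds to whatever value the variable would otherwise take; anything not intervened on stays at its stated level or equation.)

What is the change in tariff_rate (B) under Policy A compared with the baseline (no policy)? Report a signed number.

-6

Baseline:
  Z = 121
  F = 93
  D = -18 + 3·121 − 93 = 252
  B = 247 + 3·121 − 3·252 = -146
Policy A (D + 46, F + 44):
  Z = 121
  F = 93 + 44 = 137
  D = -18 + 3·121 − 137 (+46 from intervention) = 254
  B = 247 + 3·121 − 3·254 = -152
Change in B: -152 − (-146) = -6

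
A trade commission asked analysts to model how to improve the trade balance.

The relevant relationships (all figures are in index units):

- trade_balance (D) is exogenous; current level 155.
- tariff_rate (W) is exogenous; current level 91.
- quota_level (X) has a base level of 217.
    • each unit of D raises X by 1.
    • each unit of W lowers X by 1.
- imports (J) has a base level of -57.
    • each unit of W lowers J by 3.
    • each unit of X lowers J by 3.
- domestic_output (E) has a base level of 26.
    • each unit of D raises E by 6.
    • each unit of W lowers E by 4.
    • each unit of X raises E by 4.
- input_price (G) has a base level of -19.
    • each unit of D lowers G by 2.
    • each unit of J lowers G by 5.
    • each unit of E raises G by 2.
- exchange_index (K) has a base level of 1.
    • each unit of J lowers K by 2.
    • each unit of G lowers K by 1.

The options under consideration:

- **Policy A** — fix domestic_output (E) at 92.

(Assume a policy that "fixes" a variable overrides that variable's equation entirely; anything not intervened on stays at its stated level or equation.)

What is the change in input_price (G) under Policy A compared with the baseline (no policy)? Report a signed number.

Baseline:
  D = 155
  W = 91
  X = 217 + 155 − 91 = 281
  J = -57 − 3·91 − 3·281 = -1173
  E = 26 + 6·155 − 4·91 + 4·281 = 1716
  G = -19 − 2·155 − 5·(-1173) + 2·1716 = 8968
Policy A (E := 92):
  D = 155
  W = 91
  X = 217 + 155 − 91 = 281
  J = -57 − 3·91 − 3·281 = -1173
  E = 92
  G = -19 − 2·155 − 5·(-1173) + 2·92 = 5720
Change in G: 5720 − 8968 = -3248

-3248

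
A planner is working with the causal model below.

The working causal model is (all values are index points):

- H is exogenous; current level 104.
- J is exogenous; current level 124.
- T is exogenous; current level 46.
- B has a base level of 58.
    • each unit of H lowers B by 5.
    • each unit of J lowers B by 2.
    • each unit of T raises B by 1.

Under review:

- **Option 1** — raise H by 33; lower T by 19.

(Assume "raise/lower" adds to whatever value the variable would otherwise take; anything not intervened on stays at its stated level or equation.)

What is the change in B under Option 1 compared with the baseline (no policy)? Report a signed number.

Baseline:
  H = 104
  J = 124
  T = 46
  B = 58 − 5·104 − 2·124 + 46 = -664
Option 1 (H + 33, T − 19):
  H = 104 + 33 = 137
  J = 124
  T = 46 − 19 = 27
  B = 58 − 5·137 − 2·124 + 27 = -848
Change in B: -848 − (-664) = -184

-184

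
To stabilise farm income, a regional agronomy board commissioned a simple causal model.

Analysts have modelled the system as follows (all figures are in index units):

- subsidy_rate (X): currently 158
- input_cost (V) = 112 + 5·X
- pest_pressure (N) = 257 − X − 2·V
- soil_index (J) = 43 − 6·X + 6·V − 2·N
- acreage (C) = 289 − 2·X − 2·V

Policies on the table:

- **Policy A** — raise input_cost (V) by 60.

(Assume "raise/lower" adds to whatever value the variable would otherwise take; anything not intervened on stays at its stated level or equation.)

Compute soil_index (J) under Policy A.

8517

Policy A (V + 60):
  X = 158
  V = 112 + 5·158 (+60 from intervention) = 962
  N = 257 − 158 − 2·962 = -1825
  J = 43 − 6·158 + 6·962 − 2·(-1825) = 8517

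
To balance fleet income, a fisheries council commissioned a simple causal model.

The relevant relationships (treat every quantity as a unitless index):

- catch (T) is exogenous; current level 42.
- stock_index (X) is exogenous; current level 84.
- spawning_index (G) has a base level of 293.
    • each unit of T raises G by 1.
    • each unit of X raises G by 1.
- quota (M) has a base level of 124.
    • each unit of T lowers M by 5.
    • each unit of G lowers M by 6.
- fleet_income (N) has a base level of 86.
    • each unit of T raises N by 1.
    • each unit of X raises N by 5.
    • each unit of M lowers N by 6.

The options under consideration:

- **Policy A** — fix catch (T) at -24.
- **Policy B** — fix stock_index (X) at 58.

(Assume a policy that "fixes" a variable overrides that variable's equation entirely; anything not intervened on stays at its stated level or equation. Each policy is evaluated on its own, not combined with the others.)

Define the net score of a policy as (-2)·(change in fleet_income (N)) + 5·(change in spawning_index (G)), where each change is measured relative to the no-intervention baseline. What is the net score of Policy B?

Baseline:
  T = 42
  X = 84
  G = 293 + 42 + 84 = 419
  M = 124 − 5·42 − 6·419 = -2600
  N = 86 + 42 + 5·84 − 6·(-2600) = 16148
Policy B (X := 58):
  T = 42
  X = 58
  G = 293 + 42 + 58 = 393
  M = 124 − 5·42 − 6·393 = -2444
  N = 86 + 42 + 5·58 − 6·(-2444) = 15082
ΔN = 15082 − 16148 = -1066; ΔG = 393 − 419 = -26
Score = (-2)·(-1066) + 5·(-26) = 2002

2002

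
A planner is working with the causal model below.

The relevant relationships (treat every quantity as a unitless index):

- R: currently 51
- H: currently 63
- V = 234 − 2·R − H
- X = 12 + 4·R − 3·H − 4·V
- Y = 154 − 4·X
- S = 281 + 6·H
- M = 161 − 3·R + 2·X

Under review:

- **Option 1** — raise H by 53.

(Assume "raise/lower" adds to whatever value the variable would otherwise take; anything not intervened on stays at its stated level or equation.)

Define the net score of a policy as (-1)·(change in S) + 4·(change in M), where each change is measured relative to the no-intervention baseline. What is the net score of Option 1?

Baseline:
  R = 51
  H = 63
  V = 234 − 2·51 − 63 = 69
  X = 12 + 4·51 − 3·63 − 4·69 = -249
  S = 281 + 6·63 = 659
  M = 161 − 3·51 + 2·(-249) = -490
Option 1 (H + 53):
  R = 51
  H = 63 + 53 = 116
  V = 234 − 2·51 − 116 = 16
  X = 12 + 4·51 − 3·116 − 4·16 = -196
  S = 281 + 6·116 = 977
  M = 161 − 3·51 + 2·(-196) = -384
ΔS = 977 − 659 = 318; ΔM = -384 − (-490) = 106
Score = (-1)·318 + 4·106 = 106

106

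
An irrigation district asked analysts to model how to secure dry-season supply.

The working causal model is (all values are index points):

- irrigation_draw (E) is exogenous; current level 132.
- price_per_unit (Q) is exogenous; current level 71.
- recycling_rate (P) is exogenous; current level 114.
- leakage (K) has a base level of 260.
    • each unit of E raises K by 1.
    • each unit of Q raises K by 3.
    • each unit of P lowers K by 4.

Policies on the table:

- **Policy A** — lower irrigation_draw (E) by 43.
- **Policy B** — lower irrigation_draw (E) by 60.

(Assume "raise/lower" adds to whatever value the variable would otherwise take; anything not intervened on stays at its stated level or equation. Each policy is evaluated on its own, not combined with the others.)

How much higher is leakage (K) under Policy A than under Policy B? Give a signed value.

Policy A (E − 43):
  E = 132 − 43 = 89
  Q = 71
  P = 114
  K = 260 + 89 + 3·71 − 4·114 = 106
Policy B (E − 60):
  E = 132 − 60 = 72
  Q = 71
  P = 114
  K = 260 + 72 + 3·71 − 4·114 = 89
K: 106 − 89 = 17

17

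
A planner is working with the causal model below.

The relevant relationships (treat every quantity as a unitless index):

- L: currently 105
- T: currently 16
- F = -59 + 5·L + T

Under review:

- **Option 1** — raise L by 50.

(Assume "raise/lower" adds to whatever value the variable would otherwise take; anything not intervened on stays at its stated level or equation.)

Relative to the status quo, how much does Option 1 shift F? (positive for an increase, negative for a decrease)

250

Baseline:
  L = 105
  T = 16
  F = -59 + 5·105 + 16 = 482
Option 1 (L + 50):
  L = 105 + 50 = 155
  T = 16
  F = -59 + 5·155 + 16 = 732
Change in F: 732 − 482 = 250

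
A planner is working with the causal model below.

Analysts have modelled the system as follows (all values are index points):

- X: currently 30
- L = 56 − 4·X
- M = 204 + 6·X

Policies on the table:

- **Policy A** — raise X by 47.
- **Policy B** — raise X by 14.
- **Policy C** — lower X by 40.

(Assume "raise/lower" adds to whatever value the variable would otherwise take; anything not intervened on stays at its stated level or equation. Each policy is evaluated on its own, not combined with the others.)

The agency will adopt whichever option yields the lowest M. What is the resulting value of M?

144

Policy A (X + 47):
  X = 30 + 47 = 77
  M = 204 + 6·77 = 666
Policy B (X + 14):
  X = 30 + 14 = 44
  M = 204 + 6·44 = 468
Policy C (X − 40):
  X = 30 − 40 = -10
  M = 204 + 6·(-10) = 144
Comparing — Policy A: M=666, Policy B: M=468, Policy C: M=144. Lowest is 144 (Policy C).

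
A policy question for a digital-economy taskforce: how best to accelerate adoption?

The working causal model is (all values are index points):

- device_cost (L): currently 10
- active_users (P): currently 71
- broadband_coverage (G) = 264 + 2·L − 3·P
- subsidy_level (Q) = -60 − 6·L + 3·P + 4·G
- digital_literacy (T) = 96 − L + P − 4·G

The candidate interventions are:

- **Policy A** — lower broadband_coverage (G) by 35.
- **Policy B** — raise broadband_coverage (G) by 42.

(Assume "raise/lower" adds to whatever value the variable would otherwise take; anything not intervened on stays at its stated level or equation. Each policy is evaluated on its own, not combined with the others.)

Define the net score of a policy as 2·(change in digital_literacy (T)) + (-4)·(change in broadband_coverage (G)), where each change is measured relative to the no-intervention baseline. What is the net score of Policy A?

Baseline:
  L = 10
  P = 71
  G = 264 + 2·10 − 3·71 = 71
  T = 96 − 10 + 71 − 4·71 = -127
Policy A (G − 35):
  L = 10
  P = 71
  G = 264 + 2·10 − 3·71 (−35 from intervention) = 36
  T = 96 − 10 + 71 − 4·36 = 13
ΔT = 13 − (-127) = 140; ΔG = 36 − 71 = -35
Score = 2·140 + (-4)·(-35) = 420

420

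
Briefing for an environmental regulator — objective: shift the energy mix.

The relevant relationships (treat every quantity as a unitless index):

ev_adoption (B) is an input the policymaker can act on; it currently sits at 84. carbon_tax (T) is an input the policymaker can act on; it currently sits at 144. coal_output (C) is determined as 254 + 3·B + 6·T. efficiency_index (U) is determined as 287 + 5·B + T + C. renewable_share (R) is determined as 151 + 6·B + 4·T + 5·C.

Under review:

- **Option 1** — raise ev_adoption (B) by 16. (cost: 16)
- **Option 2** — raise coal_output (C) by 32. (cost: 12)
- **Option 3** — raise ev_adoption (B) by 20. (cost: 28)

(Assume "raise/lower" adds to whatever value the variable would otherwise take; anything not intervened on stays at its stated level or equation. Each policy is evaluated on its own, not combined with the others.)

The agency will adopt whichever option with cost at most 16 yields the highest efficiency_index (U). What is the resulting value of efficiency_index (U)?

Option 1 (B + 16):
  B = 84 + 16 = 100
  T = 144
  C = 254 + 3·100 + 6·144 = 1418
  U = 287 + 5·100 + 144 + 1418 = 2349
Option 2 (C + 32):
  B = 84
  T = 144
  C = 254 + 3·84 + 6·144 (+32 from intervention) = 1402
  U = 287 + 5·84 + 144 + 1402 = 2253
Comparing — Option 1: U=2349, Option 2: U=2253. Highest is 2349 (Option 1).

2349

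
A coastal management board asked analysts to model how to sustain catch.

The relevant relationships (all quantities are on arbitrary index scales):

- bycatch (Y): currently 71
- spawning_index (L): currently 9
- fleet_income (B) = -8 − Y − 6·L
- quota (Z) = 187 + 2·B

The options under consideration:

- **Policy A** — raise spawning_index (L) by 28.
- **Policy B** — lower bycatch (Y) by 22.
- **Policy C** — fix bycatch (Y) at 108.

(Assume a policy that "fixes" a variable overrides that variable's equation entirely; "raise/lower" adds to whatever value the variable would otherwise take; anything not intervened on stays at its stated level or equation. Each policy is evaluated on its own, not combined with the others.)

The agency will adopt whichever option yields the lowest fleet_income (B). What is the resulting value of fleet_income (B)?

-301

Policy A (L + 28):
  Y = 71
  L = 9 + 28 = 37
  B = -8 − 71 − 6·37 = -301
Policy B (Y − 22):
  Y = 71 − 22 = 49
  L = 9
  B = -8 − 49 − 6·9 = -111
Policy C (Y := 108):
  Y = 108
  L = 9
  B = -8 − 108 − 6·9 = -170
Comparing — Policy A: B=-301, Policy B: B=-111, Policy C: B=-170. Lowest is -301 (Policy A).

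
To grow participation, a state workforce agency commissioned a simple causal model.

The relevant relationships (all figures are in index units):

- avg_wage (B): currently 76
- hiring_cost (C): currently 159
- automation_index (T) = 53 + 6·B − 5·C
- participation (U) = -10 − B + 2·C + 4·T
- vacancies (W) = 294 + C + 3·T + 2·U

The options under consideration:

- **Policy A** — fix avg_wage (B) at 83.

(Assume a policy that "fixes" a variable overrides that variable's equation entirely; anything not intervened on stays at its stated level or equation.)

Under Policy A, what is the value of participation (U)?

Policy A (B := 83):
  B = 83
  C = 159
  T = 53 + 6·83 − 5·159 = -244
  U = -10 − 83 + 2·159 + 4·(-244) = -751

-751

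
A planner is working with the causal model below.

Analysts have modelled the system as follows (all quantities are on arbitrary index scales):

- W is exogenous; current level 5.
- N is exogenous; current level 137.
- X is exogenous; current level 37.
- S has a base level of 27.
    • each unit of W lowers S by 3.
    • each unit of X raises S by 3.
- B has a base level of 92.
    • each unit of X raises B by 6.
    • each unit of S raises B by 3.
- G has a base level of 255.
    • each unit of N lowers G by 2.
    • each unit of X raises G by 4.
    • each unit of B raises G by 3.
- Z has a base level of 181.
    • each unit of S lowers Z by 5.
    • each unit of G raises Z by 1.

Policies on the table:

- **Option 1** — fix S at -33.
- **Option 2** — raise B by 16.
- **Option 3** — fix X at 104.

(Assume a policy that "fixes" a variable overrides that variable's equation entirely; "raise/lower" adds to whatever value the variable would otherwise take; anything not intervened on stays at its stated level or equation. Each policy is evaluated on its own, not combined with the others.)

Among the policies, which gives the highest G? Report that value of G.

Option 1 (S := -33):
  W = 5
  N = 137
  X = 37
  S = -33
  B = 92 + 6·37 + 3·(-33) = 215
  G = 255 − 2·137 + 4·37 + 3·215 = 774
Option 2 (B + 16):
  W = 5
  N = 137
  X = 37
  S = 27 − 3·5 + 3·37 = 123
  B = 92 + 6·37 + 3·123 (+16 from intervention) = 699
  G = 255 − 2·137 + 4·37 + 3·699 = 2226
Option 3 (X := 104):
  W = 5
  N = 137
  X = 104
  S = 27 − 3·5 + 3·104 = 324
  B = 92 + 6·104 + 3·324 = 1688
  G = 255 − 2·137 + 4·104 + 3·1688 = 5461
Comparing — Option 1: G=774, Option 2: G=2226, Option 3: G=5461. Highest is 5461 (Option 3).

5461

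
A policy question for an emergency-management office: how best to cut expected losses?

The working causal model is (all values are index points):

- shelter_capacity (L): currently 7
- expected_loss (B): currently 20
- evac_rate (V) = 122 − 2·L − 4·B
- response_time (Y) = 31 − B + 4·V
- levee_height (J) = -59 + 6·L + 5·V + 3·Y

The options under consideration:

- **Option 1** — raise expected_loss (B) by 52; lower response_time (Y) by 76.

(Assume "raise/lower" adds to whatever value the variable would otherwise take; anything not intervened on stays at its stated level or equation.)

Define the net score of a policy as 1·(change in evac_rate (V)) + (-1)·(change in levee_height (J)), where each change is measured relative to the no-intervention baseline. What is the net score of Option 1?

Baseline:
  L = 7
  B = 20
  V = 122 − 2·7 − 4·20 = 28
  Y = 31 − 20 + 4·28 = 123
  J = -59 + 6·7 + 5·28 + 3·123 = 492
Option 1 (B + 52, Y − 76):
  L = 7
  B = 20 + 52 = 72
  V = 122 − 2·7 − 4·72 = -180
  Y = 31 − 72 + 4·(-180) (−76 from intervention) = -837
  J = -59 + 6·7 + 5·(-180) + 3·(-837) = -3428
ΔV = -180 − 28 = -208; ΔJ = -3428 − 492 = -3920
Score = 1·(-208) + (-1)·(-3920) = 3712

3712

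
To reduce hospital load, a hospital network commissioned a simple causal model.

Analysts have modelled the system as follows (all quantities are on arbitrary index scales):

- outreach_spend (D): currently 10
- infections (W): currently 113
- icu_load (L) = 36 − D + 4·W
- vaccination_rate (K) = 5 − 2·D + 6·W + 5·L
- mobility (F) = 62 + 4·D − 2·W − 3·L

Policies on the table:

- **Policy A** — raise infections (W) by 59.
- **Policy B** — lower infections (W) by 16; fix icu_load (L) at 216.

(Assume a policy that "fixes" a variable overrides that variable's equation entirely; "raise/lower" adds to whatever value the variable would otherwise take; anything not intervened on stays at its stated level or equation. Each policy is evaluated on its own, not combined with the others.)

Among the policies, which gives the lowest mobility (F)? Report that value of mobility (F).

Policy A (W + 59):
  D = 10
  W = 113 + 59 = 172
  L = 36 − 10 + 4·172 = 714
  F = 62 + 4·10 − 2·172 − 3·714 = -2384
Policy B (W − 16, L := 216):
  D = 10
  W = 113 − 16 = 97
  L = 216
  F = 62 + 4·10 − 2·97 − 3·216 = -740
Comparing — Policy A: F=-2384, Policy B: F=-740. Lowest is -2384 (Policy A).

-2384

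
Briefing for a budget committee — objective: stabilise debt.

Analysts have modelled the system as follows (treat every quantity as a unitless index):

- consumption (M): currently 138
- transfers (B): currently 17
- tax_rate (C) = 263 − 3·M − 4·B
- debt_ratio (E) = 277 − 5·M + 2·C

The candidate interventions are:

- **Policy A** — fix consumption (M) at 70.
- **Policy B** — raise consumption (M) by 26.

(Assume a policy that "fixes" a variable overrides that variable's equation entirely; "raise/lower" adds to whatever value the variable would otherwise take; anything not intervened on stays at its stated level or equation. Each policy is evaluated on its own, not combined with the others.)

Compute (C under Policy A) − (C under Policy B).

282

Policy A (M := 70):
  M = 70
  B = 17
  C = 263 − 3·70 − 4·17 = -15
Policy B (M + 26):
  M = 138 + 26 = 164
  B = 17
  C = 263 − 3·164 − 4·17 = -297
C: -15 − (-297) = 282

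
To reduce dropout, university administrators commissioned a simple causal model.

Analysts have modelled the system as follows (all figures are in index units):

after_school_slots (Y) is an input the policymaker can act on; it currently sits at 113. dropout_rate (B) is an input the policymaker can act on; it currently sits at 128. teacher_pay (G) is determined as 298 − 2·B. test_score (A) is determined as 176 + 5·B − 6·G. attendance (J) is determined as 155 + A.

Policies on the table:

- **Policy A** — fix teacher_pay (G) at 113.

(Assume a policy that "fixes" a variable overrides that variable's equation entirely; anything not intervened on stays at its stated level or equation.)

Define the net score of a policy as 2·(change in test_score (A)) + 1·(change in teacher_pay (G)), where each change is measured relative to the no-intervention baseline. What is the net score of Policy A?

Baseline:
  B = 128
  G = 298 − 2·128 = 42
  A = 176 + 5·128 − 6·42 = 564
Policy A (G := 113):
  B = 128
  G = 113
  A = 176 + 5·128 − 6·113 = 138
ΔA = 138 − 564 = -426; ΔG = 113 − 42 = 71
Score = 2·(-426) + 1·71 = -781

-781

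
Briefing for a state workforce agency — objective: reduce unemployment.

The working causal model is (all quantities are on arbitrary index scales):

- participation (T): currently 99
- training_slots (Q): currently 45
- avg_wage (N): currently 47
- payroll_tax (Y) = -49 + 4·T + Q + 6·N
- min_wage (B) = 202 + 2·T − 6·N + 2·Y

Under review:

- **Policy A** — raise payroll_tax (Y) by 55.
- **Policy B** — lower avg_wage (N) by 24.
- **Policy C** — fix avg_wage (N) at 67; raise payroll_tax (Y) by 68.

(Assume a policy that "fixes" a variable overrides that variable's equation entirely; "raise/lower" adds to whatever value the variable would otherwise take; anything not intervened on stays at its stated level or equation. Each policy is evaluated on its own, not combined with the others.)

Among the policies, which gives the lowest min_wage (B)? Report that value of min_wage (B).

Policy A (Y + 55):
  T = 99
  Q = 45
  N = 47
  Y = -49 + 4·99 + 45 + 6·47 (+55 from intervention) = 729
  B = 202 + 2·99 − 6·47 + 2·729 = 1576
Policy B (N − 24):
  T = 99
  Q = 45
  N = 47 − 24 = 23
  Y = -49 + 4·99 + 45 + 6·23 = 530
  B = 202 + 2·99 − 6·23 + 2·530 = 1322
Policy C (N := 67, Y + 68):
  T = 99
  Q = 45
  N = 67
  Y = -49 + 4·99 + 45 + 6·67 (+68 from intervention) = 862
  B = 202 + 2·99 − 6·67 + 2·862 = 1722
Comparing — Policy A: B=1576, Policy B: B=1322, Policy C: B=1722. Lowest is 1322 (Policy B).

1322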